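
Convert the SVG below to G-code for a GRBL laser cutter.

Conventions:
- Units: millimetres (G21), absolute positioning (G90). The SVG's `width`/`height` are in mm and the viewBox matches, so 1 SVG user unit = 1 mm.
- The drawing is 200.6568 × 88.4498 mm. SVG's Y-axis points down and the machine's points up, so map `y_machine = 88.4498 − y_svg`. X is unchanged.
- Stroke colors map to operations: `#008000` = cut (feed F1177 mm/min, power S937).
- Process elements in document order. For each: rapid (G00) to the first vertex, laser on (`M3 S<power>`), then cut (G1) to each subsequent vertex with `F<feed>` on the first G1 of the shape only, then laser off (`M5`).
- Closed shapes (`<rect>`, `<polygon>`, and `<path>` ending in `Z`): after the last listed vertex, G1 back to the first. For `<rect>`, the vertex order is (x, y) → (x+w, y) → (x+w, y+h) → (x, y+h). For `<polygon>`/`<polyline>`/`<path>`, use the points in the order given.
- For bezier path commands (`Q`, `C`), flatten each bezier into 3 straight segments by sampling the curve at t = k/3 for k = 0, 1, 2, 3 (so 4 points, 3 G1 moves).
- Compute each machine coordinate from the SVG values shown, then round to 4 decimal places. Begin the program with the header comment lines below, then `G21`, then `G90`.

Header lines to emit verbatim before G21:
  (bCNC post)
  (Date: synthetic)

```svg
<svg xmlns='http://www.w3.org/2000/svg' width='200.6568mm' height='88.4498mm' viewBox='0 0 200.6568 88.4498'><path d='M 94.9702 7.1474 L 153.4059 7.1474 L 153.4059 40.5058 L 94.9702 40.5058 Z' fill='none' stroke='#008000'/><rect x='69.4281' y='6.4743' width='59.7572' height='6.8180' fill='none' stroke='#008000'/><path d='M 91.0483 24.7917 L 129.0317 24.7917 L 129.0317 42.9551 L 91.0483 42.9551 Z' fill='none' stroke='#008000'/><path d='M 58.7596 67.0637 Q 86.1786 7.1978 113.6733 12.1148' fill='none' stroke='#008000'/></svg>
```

Since the viewBox matches the mm dimensions, user units are millimetres directly. The only transform is the Y-flip y_m = 88.4498 − y_svg.

Shape 1 is a rectangle drawn with `<path>`. Its stroke #008000 means cut at S937, F1177. After flipping Y the toolpath is (94.9702,81.3024) → (153.4059,81.3024) → (153.4059,47.9440) → (94.9702,47.9440) → (94.9702,81.3024), returning to the start.

Shape 2 is a rectangle drawn with `<rect>`. Its stroke #008000 means cut at S937, F1177. After flipping Y the toolpath is (69.4281,81.9755) → (129.1853,81.9755) → (129.1853,75.1575) → (69.4281,75.1575) → (69.4281,81.9755), returning to the start.

Shape 3 is a rectangle drawn with `<path>`. Its stroke #008000 means cut at S937, F1177. After flipping Y the toolpath is (91.0483,63.6581) → (129.0317,63.6581) → (129.0317,45.4947) → (91.0483,45.4947) → (91.0483,63.6581), returning to the start.

Shape 4 is a quadratic bezier drawn with `<path>`. Its stroke #008000 means cut at S937, F1177. After flipping Y the toolpath is (58.7596,21.3861) → (77.0473,54.0986) → (95.3519,72.4149) → (113.6733,76.3350).

(bCNC post)
(Date: synthetic)
G21
G90
G00 X94.9702 Y81.3024
M3 S937
G1 X153.4059 Y81.3024 F1177
G1 X153.4059 Y47.9440
G1 X94.9702 Y47.9440
G1 X94.9702 Y81.3024
M5
G00 X69.4281 Y81.9755
M3 S937
G1 X129.1853 Y81.9755 F1177
G1 X129.1853 Y75.1575
G1 X69.4281 Y75.1575
G1 X69.4281 Y81.9755
M5
G00 X91.0483 Y63.6581
M3 S937
G1 X129.0317 Y63.6581 F1177
G1 X129.0317 Y45.4947
G1 X91.0483 Y45.4947
G1 X91.0483 Y63.6581
M5
G00 X58.7596 Y21.3861
M3 S937
G1 X77.0473 Y54.0986 F1177
G1 X95.3519 Y72.4149
G1 X113.6733 Y76.3350
M5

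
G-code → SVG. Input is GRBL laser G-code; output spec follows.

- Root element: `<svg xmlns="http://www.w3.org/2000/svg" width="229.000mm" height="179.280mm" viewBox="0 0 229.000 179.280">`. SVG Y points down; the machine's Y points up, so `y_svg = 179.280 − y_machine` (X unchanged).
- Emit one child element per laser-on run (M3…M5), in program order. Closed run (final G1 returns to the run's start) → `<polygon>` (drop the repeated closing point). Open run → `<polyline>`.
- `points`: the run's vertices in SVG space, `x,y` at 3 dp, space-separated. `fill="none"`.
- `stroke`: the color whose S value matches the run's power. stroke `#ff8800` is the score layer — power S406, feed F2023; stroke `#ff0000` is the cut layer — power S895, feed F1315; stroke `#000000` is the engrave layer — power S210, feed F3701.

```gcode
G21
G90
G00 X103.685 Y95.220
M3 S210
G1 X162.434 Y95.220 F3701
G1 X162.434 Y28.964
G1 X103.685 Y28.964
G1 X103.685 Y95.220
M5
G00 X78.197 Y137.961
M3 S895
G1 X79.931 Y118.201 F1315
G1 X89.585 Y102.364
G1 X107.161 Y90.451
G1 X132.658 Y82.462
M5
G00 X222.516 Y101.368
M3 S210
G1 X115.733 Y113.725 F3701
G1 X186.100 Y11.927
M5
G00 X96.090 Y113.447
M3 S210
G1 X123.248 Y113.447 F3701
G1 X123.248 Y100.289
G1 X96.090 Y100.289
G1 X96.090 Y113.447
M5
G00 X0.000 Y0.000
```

Each laser-on run becomes one SVG element. Flip Y back into SVG space with y_svg = 179.280 − y_machine.

Run 1: power S210 maps to stroke `#000000` (engrave). The run returns to its start, so emit a `<polygon>` with points (Y-flipped): 103.685,84.060 162.434,84.060 162.434,150.316 103.685,150.316.

Run 2: the run's S895 means `#ff0000` (cut). The run is open, so emit a `<polyline>` with points (Y-flipped): 78.197,41.319 79.931,61.079 89.585,76.916 107.161,88.829 132.658,96.818.

Run 3: S210 ⇒ engrave layer `#000000`. The run is open, so emit a `<polyline>` with points (Y-flipped): 222.516,77.912 115.733,65.555 186.100,167.353.

Run 4: power S210 maps to stroke `#000000` (engrave). The run returns to its start, so emit a `<polygon>` with points (Y-flipped): 96.090,65.833 123.248,65.833 123.248,78.991 96.090,78.991.

<svg xmlns="http://www.w3.org/2000/svg" width="229.000mm" height="179.280mm" viewBox="0 0 229.000 179.280">
  <polygon points="103.685,84.060 162.434,84.060 162.434,150.316 103.685,150.316" fill="none" stroke="#000000"/>
  <polyline points="78.197,41.319 79.931,61.079 89.585,76.916 107.161,88.829 132.658,96.818" fill="none" stroke="#ff0000"/>
  <polyline points="222.516,77.912 115.733,65.555 186.100,167.353" fill="none" stroke="#000000"/>
  <polygon points="96.090,65.833 123.248,65.833 123.248,78.991 96.090,78.991" fill="none" stroke="#000000"/>
</svg>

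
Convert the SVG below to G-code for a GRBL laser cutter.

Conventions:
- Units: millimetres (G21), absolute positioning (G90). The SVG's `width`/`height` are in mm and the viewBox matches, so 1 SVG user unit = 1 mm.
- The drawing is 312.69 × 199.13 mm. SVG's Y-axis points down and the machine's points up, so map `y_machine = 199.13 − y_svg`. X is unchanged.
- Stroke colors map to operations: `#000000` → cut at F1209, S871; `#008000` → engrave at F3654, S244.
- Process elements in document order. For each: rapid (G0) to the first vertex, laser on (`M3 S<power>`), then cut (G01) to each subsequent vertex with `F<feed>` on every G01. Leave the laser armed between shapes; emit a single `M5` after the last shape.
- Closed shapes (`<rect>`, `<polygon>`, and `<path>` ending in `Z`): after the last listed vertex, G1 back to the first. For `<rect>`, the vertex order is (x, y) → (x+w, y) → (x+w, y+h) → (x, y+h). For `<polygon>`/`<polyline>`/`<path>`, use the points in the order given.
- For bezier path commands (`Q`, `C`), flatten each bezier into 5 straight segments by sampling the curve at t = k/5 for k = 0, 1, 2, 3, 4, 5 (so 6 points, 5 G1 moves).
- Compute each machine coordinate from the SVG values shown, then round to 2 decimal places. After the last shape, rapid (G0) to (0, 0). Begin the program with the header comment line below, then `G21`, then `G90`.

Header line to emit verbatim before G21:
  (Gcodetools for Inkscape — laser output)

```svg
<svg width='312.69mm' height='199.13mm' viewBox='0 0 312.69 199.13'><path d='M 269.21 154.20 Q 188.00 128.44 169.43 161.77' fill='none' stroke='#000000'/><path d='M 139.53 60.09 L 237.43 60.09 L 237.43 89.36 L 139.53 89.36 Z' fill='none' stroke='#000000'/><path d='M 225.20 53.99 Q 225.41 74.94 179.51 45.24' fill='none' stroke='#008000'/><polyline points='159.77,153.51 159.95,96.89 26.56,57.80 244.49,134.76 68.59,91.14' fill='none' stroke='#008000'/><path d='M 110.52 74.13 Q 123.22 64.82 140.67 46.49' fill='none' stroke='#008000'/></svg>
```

viewBox `0 0 312.69 199.13` with mm width/height → 1 unit = 1 mm. Flip: y_m = 199.13 − y_svg.

**Shape 1** — `<path>` quadratic bezier, stroke `#000000` → cut (S871, F1209). Control points (SVG): P0=(269.21,154.20), P1=(188.00,128.44), P2=(169.43,161.77); sampled at t=k/5. Machine vertices: (269.21,44.93) → (239.23,52.87) → (214.26,56.08) → (194.31,54.57) → (179.36,48.33) → (169.43,37.36). Open path.

**Shape 2** — `<path>` rectangle, stroke `#000000` → cut (S871, F1209). Machine vertices: (139.53,139.04) → (237.43,139.04) → (237.43,109.77) → (139.53,109.77) → (139.53,139.04). Closed: final G1 returns to the first vertex.

**Shape 3** — `<path>` quadratic bezier, stroke `#008000` → engrave (S244, F3654). Control points (SVG): P0=(225.20,53.99), P1=(225.41,74.94), P2=(179.51,45.24); sampled at t=k/5. Machine vertices: (225.20,145.14) → (223.44,138.79) → (217.99,136.48) → (208.85,138.23) → (196.03,144.04) → (179.51,153.89). Open path.

**Shape 4** — `<polyline>` open polyline, stroke `#008000` → engrave (S244, F3654). Machine vertices: (159.77,45.62) → (159.95,102.24) → (26.56,141.33) → (244.49,64.37) → (68.59,107.99). Open path.

**Shape 5** — `<path>` quadratic bezier, stroke `#008000` → engrave (S244, F3654). Control points (SVG): P0=(110.52,74.13), P1=(123.22,64.82), P2=(140.67,46.49); sampled at t=k/5. Machine vertices: (110.52,125.00) → (115.79,129.08) → (121.44,133.89) → (127.47,139.42) → (133.88,145.67) → (140.67,152.64). Open path.

(Gcodetools for Inkscape — laser output)
G21
G90
G0 X269.21 Y44.93
M3 S871
G01 X239.23 Y52.87 F1209
G01 X214.26 Y56.08 F1209
G01 X194.31 Y54.57 F1209
G01 X179.36 Y48.33 F1209
G01 X169.43 Y37.36 F1209
G0 X139.53 Y139.04
M3 S871
G01 X237.43 Y139.04 F1209
G01 X237.43 Y109.77 F1209
G01 X139.53 Y109.77 F1209
G01 X139.53 Y139.04 F1209
G0 X225.20 Y145.14
M3 S244
G01 X223.44 Y138.79 F3654
G01 X217.99 Y136.48 F3654
G01 X208.85 Y138.23 F3654
G01 X196.03 Y144.04 F3654
G01 X179.51 Y153.89 F3654
G0 X159.77 Y45.62
M3 S244
G01 X159.95 Y102.24 F3654
G01 X26.56 Y141.33 F3654
G01 X244.49 Y64.37 F3654
G01 X68.59 Y107.99 F3654
G0 X110.52 Y125.00
M3 S244
G01 X115.79 Y129.08 F3654
G01 X121.44 Y133.89 F3654
G01 X127.47 Y139.42 F3654
G01 X133.88 Y145.67 F3654
G01 X140.67 Y152.64 F3654
M5
G0 X0.00 Y0.00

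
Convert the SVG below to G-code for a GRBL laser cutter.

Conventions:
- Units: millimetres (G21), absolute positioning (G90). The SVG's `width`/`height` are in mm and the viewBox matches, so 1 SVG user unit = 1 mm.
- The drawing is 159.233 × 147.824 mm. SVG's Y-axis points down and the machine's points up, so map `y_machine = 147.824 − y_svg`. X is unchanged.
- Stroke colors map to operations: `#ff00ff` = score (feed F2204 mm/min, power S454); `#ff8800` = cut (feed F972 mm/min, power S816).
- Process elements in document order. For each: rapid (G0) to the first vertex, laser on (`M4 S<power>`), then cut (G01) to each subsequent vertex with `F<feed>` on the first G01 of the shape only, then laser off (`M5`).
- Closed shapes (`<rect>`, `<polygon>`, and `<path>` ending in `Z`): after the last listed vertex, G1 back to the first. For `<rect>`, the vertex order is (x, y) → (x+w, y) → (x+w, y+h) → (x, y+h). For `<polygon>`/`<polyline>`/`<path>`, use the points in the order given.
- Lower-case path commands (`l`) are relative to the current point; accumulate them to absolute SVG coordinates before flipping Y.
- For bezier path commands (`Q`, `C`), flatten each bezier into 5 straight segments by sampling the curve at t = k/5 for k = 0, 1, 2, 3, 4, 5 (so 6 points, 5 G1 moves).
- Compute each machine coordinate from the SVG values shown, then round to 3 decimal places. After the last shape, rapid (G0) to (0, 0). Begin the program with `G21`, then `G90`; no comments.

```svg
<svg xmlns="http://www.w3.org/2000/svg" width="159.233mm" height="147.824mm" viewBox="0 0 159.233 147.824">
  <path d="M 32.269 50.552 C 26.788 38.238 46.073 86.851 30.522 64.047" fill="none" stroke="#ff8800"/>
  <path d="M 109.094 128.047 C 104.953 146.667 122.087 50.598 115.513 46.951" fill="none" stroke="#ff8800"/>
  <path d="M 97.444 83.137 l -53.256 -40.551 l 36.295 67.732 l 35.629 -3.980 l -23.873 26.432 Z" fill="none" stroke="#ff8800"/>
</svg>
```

G21
G90
G0 X32.269 Y97.272
M4 S816
G01 X31.476 Y98.408 F972
G01 X33.765 Y91.274
G01 X36.276 Y82.222
G01 X36.149 Y77.606
G01 X30.522 Y83.777
M5
G0 X109.094 Y19.777
M4 S816
G01 X108.803 Y20.711 F972
G01 X111.458 Y39.229
G01 X114.901 Y65.389
G01 X116.972 Y89.251
G01 X115.513 Y100.873
M5
G0 X97.444 Y64.687
M4 S816
G01 X44.188 Y105.238 F972
G01 X80.483 Y37.506
G01 X116.112 Y41.486
G01 X92.239 Y15.054
G01 X97.444 Y64.687
M5
G0 X0.000 Y0.000

viewBox `0 0 159.233 147.824` with mm width/height → 1 unit = 1 mm. Flip: y_m = 147.824 − y_svg.

**Shape 1** — `<path>` cubic bezier, stroke `#ff8800` → cut (S816, F972). Control points (SVG): P0=(32.269,50.552), P1=(26.788,38.238), P2=(46.073,86.851), P3=(30.522,64.047); sampled at t=k/5. Machine vertices: (32.269,97.272) → (31.476,98.408) → (33.765,91.274) → (36.276,82.222) → (36.149,77.606) → (30.522,83.777). Open path.

**Shape 2** — `<path>` cubic bezier, stroke `#ff8800` → cut (S816, F972). Control points (SVG): P0=(109.094,128.047), P1=(104.953,146.667), P2=(122.087,50.598), P3=(115.513,46.951); sampled at t=k/5. Machine vertices: (109.094,19.777) → (108.803,20.711) → (111.458,39.229) → (114.901,65.389) → (116.972,89.251) → (115.513,100.873). Open path.

**Shape 3** — `<path>` closed polygon, stroke `#ff8800` → cut (S816, F972). Machine vertices: (97.444,64.687) → (44.188,105.238) → (80.483,37.506) → (116.112,41.486) → (92.239,15.054) → (97.444,64.687). Closed: final G1 returns to the first vertex.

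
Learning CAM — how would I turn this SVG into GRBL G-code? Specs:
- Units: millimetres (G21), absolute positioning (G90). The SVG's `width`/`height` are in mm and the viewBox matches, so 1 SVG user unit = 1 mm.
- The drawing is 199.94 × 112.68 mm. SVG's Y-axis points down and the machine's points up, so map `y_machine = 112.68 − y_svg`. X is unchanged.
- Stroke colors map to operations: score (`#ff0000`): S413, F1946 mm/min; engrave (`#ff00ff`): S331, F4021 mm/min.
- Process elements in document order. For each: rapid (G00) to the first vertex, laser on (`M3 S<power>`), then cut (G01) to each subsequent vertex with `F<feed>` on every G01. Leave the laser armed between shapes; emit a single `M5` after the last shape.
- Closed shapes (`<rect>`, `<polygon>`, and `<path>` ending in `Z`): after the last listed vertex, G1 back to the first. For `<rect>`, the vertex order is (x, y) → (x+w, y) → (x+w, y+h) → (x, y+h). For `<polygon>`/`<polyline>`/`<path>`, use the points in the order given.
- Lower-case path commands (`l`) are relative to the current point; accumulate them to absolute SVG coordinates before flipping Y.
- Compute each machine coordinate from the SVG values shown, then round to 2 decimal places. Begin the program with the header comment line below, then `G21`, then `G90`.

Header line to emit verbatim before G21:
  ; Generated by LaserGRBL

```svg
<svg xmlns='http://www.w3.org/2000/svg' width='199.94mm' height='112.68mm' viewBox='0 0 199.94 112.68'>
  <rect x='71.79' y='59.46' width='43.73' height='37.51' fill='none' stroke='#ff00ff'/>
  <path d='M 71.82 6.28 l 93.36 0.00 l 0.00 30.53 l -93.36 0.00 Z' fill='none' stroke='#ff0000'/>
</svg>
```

1 u = 1 mm; y_m = 112.68 − y.

[1] `<rect>` rectangle, #ff00ff→engrave S331 F4021: (71.79,53.22) → (115.52,53.22) → (115.52,15.71) → (71.79,15.71) → (71.79,53.22) (closed)

[2] `<path>` rectangle, #ff0000→score S413 F1946: (71.82,106.40) → (165.18,106.40) → (165.18,75.87) → (71.82,75.87) → (71.82,106.40) (closed)

; Generated by LaserGRBL
G21
G90
G00 X71.79 Y53.22
M3 S331
G01 X115.52 Y53.22 F4021
G01 X115.52 Y15.71 F4021
G01 X71.79 Y15.71 F4021
G01 X71.79 Y53.22 F4021
G00 X71.82 Y106.40
M3 S413
G01 X165.18 Y106.40 F1946
G01 X165.18 Y75.87 F1946
G01 X71.82 Y75.87 F1946
G01 X71.82 Y106.40 F1946
M5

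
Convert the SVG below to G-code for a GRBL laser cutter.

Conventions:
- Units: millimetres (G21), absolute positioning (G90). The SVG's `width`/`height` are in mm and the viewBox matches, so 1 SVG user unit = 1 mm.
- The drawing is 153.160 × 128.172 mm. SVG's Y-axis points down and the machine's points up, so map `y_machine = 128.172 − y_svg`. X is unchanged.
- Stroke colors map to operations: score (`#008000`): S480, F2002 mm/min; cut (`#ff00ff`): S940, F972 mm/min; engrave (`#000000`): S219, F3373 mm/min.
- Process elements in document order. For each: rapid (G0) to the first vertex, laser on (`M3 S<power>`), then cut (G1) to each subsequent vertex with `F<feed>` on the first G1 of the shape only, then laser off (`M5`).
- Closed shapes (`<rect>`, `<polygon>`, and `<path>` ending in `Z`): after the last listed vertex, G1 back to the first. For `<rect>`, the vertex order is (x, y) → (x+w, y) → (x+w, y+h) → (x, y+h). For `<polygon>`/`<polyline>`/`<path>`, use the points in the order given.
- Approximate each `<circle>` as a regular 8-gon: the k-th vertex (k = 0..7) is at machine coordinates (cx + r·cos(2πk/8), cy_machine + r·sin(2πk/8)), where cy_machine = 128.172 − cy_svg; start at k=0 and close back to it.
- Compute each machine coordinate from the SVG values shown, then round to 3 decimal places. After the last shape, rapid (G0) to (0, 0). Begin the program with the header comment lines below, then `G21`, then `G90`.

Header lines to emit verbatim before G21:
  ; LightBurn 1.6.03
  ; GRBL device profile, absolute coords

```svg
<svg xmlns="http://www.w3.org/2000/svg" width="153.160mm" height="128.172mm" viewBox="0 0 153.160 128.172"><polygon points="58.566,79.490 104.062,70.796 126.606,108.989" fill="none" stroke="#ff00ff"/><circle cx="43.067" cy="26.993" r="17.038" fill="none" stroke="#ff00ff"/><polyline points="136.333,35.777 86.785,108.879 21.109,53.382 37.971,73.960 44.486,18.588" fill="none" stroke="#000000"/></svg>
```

; LightBurn 1.6.03
; GRBL device profile, absolute coords
G21
G90
G0 X58.566 Y48.682
M3 S940
G1 X104.062 Y57.376 F972
G1 X126.606 Y19.183
G1 X58.566 Y48.682
M5
G0 X60.105 Y101.179
M3 S940
G1 X55.115 Y113.227 F972
G1 X43.067 Y118.217
G1 X31.019 Y113.227
G1 X26.029 Y101.179
G1 X31.019 Y89.131
G1 X43.067 Y84.141
G1 X55.115 Y89.131
G1 X60.105 Y101.179
M5
G0 X136.333 Y92.395
M3 S219
G1 X86.785 Y19.293 F3373
G1 X21.109 Y74.790
G1 X37.971 Y54.212
G1 X44.486 Y109.584
M5
G0 X0.000 Y0.000

1 u = 1 mm; y_m = 128.172 − y.

[1] `<polygon>` closed polygon, #ff00ff→cut S940 F972: (58.566,48.682) → (104.062,57.376) → (126.606,19.183) → (58.566,48.682) (closed)

[2] `<circle>` circle, #ff00ff→cut S940 F972: (60.105,101.179) → (55.115,113.227) → (43.067,118.217) → (31.019,113.227) → (26.029,101.179) → (31.019,89.131) → (43.067,84.141) → (55.115,89.131) → (60.105,101.179) (closed)

[3] `<polyline>` open polyline, #000000→engrave S219 F3373: (136.333,92.395) → (86.785,19.293) → (21.109,74.790) → (37.971,54.212) → (44.486,109.584)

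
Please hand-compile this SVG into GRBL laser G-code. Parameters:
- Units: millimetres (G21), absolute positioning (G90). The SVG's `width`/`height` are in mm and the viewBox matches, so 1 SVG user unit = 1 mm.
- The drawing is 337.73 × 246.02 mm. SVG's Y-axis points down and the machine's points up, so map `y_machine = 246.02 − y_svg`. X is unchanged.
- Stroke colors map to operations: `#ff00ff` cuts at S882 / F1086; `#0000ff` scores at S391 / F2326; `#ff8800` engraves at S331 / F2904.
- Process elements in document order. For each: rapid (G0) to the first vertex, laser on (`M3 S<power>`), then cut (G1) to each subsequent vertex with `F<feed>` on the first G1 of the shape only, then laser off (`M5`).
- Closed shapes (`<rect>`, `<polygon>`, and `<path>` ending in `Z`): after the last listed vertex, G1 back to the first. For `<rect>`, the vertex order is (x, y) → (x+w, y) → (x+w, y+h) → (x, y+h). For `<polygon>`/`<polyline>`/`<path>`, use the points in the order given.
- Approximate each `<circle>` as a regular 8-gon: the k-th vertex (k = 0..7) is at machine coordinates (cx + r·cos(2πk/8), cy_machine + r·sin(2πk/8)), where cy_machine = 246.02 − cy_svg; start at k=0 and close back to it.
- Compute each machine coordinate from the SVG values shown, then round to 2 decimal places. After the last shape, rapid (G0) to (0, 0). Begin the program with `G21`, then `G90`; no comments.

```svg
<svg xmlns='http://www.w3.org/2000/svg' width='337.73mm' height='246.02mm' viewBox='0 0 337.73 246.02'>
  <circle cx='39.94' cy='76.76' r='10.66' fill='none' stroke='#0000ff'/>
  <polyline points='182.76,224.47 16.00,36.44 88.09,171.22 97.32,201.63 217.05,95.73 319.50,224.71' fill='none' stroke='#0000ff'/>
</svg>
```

Since the viewBox matches the mm dimensions, user units are millimetres directly. The only transform is the Y-flip y_m = 246.02 − y_svg.

Shape 1 is a circle drawn with `<circle>`. Its stroke #0000ff means score at S391, F2326. After flipping Y the toolpath is (50.60,169.26) → (47.48,176.80) → (39.94,179.92) → (32.40,176.80) → (29.28,169.26) → (32.40,161.72) → (39.94,158.60) → (47.48,161.72) → (50.60,169.26), returning to the start.

Shape 2 is a open polyline drawn with `<polyline>`. Its stroke #0000ff means score at S391, F2326. After flipping Y the toolpath is (182.76,21.55) → (16.00,209.58) → (88.09,74.80) → (97.32,44.39) → (217.05,150.29) → (319.50,21.31).

G21
G90
G0 X50.60 Y169.26
M3 S391
G1 X47.48 Y176.80 F2326
G1 X39.94 Y179.92
G1 X32.40 Y176.80
G1 X29.28 Y169.26
G1 X32.40 Y161.72
G1 X39.94 Y158.60
G1 X47.48 Y161.72
G1 X50.60 Y169.26
M5
G0 X182.76 Y21.55
M3 S391
G1 X16.00 Y209.58 F2326
G1 X88.09 Y74.80
G1 X97.32 Y44.39
G1 X217.05 Y150.29
G1 X319.50 Y21.31
M5
G0 X0.00 Y0.00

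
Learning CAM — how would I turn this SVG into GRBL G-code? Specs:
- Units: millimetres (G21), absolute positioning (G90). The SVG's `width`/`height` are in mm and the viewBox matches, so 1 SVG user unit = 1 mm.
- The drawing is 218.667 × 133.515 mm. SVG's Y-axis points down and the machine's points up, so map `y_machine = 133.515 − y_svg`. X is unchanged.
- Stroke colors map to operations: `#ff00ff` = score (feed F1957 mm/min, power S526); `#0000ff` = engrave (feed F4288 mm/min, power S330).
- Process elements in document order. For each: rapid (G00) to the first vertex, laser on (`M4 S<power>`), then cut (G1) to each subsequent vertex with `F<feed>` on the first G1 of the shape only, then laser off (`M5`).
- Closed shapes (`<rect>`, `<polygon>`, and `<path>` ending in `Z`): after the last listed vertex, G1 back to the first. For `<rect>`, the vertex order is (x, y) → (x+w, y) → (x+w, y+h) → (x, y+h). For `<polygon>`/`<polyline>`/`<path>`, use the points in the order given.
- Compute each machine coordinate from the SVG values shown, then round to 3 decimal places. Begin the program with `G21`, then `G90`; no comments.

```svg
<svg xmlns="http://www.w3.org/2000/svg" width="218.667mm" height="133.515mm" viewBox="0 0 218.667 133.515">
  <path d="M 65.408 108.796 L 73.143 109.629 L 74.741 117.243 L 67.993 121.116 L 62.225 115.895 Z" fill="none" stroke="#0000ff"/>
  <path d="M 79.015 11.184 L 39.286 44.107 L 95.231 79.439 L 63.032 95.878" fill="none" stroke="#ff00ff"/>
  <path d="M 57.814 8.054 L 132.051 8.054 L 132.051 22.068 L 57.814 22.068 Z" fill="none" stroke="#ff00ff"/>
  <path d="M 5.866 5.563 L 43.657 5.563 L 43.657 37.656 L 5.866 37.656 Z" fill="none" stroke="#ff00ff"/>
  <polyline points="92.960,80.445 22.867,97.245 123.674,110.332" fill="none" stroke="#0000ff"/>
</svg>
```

1 u = 1 mm; y_m = 133.515 − y.

[1] `<path>` regular polygon, #0000ff→engrave S330 F4288: (65.408,24.719) → (73.143,23.886) → (74.741,16.272) → (67.993,12.399) → (62.225,17.620) → (65.408,24.719) (closed)

[2] `<path>` open polyline, #ff00ff→score S526 F1957: (79.015,122.331) → (39.286,89.408) → (95.231,54.076) → (63.032,37.637)

[3] `<path>` rectangle, #ff00ff→score S526 F1957: (57.814,125.461) → (132.051,125.461) → (132.051,111.447) → (57.814,111.447) → (57.814,125.461) (closed)

[4] `<path>` rectangle, #ff00ff→score S526 F1957: (5.866,127.952) → (43.657,127.952) → (43.657,95.859) → (5.866,95.859) → (5.866,127.952) (closed)

[5] `<polyline>` open polyline, #0000ff→engrave S330 F4288: (92.960,53.070) → (22.867,36.270) → (123.674,23.183)

G21
G90
G00 X65.408 Y24.719
M4 S330
G1 X73.143 Y23.886 F4288
G1 X74.741 Y16.272
G1 X67.993 Y12.399
G1 X62.225 Y17.620
G1 X65.408 Y24.719
M5
G00 X79.015 Y122.331
M4 S526
G1 X39.286 Y89.408 F1957
G1 X95.231 Y54.076
G1 X63.032 Y37.637
M5
G00 X57.814 Y125.461
M4 S526
G1 X132.051 Y125.461 F1957
G1 X132.051 Y111.447
G1 X57.814 Y111.447
G1 X57.814 Y125.461
M5
G00 X5.866 Y127.952
M4 S526
G1 X43.657 Y127.952 F1957
G1 X43.657 Y95.859
G1 X5.866 Y95.859
G1 X5.866 Y127.952
M5
G00 X92.960 Y53.070
M4 S330
G1 X22.867 Y36.270 F4288
G1 X123.674 Y23.183
M5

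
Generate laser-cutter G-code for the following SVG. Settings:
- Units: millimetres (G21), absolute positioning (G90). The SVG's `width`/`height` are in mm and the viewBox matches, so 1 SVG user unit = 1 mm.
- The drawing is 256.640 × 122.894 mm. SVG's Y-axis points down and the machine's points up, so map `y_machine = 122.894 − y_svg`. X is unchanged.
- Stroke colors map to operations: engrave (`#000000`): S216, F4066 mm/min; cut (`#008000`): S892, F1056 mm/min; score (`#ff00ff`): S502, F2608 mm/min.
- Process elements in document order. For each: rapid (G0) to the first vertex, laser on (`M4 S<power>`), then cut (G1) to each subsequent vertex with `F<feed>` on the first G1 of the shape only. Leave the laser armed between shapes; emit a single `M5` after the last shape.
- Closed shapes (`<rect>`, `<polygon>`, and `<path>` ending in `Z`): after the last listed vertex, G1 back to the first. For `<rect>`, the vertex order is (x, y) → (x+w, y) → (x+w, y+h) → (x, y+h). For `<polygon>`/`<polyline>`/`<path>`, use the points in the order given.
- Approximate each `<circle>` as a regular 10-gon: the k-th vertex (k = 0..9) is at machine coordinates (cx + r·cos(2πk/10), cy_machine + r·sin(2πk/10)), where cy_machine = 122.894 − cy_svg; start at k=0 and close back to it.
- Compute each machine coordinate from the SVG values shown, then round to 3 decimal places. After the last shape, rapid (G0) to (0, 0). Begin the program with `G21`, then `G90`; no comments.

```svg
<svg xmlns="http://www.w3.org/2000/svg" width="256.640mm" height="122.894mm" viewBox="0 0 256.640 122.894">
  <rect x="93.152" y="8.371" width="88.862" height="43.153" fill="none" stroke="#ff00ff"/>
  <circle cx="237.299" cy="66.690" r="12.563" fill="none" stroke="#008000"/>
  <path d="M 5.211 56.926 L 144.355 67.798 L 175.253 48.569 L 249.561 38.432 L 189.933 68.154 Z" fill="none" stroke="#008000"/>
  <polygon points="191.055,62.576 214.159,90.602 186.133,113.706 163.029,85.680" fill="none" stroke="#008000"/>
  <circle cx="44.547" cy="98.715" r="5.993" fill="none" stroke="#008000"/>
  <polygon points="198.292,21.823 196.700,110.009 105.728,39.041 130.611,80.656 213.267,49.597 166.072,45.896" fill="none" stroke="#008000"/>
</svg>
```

G21
G90
G0 X93.152 Y114.523
M4 S502
G1 X182.014 Y114.523 F2608
G1 X182.014 Y71.370
G1 X93.152 Y71.370
G1 X93.152 Y114.523
G0 X249.862 Y56.204
M4 S892
G1 X247.463 Y63.588 F1056
G1 X241.181 Y68.152
G1 X233.417 Y68.152
G1 X227.135 Y63.588
G1 X224.736 Y56.204
G1 X227.135 Y48.820
G1 X233.417 Y44.256
G1 X241.181 Y44.256
G1 X247.463 Y48.820
G1 X249.862 Y56.204
G0 X5.211 Y65.968
M4 S892
G1 X144.355 Y55.096 F1056
G1 X175.253 Y74.325
G1 X249.561 Y84.462
G1 X189.933 Y54.740
G1 X5.211 Y65.968
G0 X191.055 Y60.318
M4 S892
G1 X214.159 Y32.292 F1056
G1 X186.133 Y9.188
G1 X163.029 Y37.214
G1 X191.055 Y60.318
G0 X50.540 Y24.179
M4 S892
G1 X49.395 Y27.702 F1056
G1 X46.399 Y29.879
G1 X42.695 Y29.879
G1 X39.699 Y27.702
G1 X38.554 Y24.179
G1 X39.699 Y20.656
G1 X42.695 Y18.479
G1 X46.399 Y18.479
G1 X49.395 Y20.656
G1 X50.540 Y24.179
G0 X198.292 Y101.071
M4 S892
G1 X196.700 Y12.885 F1056
G1 X105.728 Y83.853
G1 X130.611 Y42.238
G1 X213.267 Y73.297
G1 X166.072 Y76.998
G1 X198.292 Y101.071
M5
G0 X0.000 Y0.000

Since the viewBox matches the mm dimensions, user units are millimetres directly. The only transform is the Y-flip y_m = 122.894 − y_svg.

Shape 1 is a rectangle drawn with `<rect>`. Its stroke #ff00ff means score at S502, F2608. After flipping Y the toolpath is (93.152,114.523) → (182.014,114.523) → (182.014,71.370) → (93.152,71.370) → (93.152,114.523), returning to the start.

Shape 2 is a circle drawn with `<circle>`. Its stroke #008000 means cut at S892, F1056. After flipping Y the toolpath is (249.862,56.204) → (247.463,63.588) → (241.181,68.152) → (233.417,68.152) → (227.135,63.588) → (224.736,56.204) → (227.135,48.820) → (233.417,44.256) → (241.181,44.256) → (247.463,48.820) → (249.862,56.204), returning to the start.

Shape 3 is a closed polygon drawn with `<path>`. Its stroke #008000 means cut at S892, F1056. After flipping Y the toolpath is (5.211,65.968) → (144.355,55.096) → (175.253,74.325) → (249.561,84.462) → (189.933,54.740) → (5.211,65.968), returning to the start.

Shape 4 is a regular polygon drawn with `<polygon>`. Its stroke #008000 means cut at S892, F1056. After flipping Y the toolpath is (191.055,60.318) → (214.159,32.292) → (186.133,9.188) → (163.029,37.214) → (191.055,60.318), returning to the start.

Shape 5 is a circle drawn with `<circle>`. Its stroke #008000 means cut at S892, F1056. After flipping Y the toolpath is (50.540,24.179) → (49.395,27.702) → (46.399,29.879) → (42.695,29.879) → (39.699,27.702) → (38.554,24.179) → (39.699,20.656) → (42.695,18.479) → (46.399,18.479) → (49.395,20.656) → (50.540,24.179), returning to the start.

Shape 6 is a closed polygon drawn with `<polygon>`. Its stroke #008000 means cut at S892, F1056. After flipping Y the toolpath is (198.292,101.071) → (196.700,12.885) → (105.728,83.853) → (130.611,42.238) → (213.267,73.297) → (166.072,76.998) → (198.292,101.071), returning to the start.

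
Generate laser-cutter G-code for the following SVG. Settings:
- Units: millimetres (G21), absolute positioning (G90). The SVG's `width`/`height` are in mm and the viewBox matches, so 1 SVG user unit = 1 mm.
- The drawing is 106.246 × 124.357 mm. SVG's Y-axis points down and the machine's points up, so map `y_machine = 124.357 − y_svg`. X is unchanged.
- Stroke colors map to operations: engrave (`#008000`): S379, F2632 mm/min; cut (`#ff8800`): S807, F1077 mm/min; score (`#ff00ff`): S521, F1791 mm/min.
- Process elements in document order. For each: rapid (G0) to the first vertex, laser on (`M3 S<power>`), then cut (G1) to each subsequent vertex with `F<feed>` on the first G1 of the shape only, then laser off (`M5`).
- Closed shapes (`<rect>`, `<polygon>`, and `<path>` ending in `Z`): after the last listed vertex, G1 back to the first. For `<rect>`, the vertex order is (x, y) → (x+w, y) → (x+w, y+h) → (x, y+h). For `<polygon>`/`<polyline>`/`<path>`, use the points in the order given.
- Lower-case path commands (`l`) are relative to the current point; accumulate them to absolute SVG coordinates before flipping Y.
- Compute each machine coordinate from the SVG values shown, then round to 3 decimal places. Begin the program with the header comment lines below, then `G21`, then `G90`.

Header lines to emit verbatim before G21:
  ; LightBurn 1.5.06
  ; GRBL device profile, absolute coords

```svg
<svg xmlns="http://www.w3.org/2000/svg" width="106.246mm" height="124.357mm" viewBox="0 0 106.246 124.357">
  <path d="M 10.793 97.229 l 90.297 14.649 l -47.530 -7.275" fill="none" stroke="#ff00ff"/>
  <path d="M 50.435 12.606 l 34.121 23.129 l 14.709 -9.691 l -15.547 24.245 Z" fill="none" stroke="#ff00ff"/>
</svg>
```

1 u = 1 mm; y_m = 124.357 − y.

[1] `<path>` open polyline, #ff00ff→score S521 F1791: (10.793,27.128) → (101.090,12.479) → (53.560,19.754)

[2] `<path>` closed polygon, #ff00ff→score S521 F1791: (50.435,111.751) → (84.556,88.622) → (99.265,98.313) → (83.718,74.068) → (50.435,111.751) (closed)

; LightBurn 1.5.06
; GRBL device profile, absolute coords
G21
G90
G0 X10.793 Y27.128
M3 S521
G1 X101.090 Y12.479 F1791
G1 X53.560 Y19.754
M5
G0 X50.435 Y111.751
M3 S521
G1 X84.556 Y88.622 F1791
G1 X99.265 Y98.313
G1 X83.718 Y74.068
G1 X50.435 Y111.751
M5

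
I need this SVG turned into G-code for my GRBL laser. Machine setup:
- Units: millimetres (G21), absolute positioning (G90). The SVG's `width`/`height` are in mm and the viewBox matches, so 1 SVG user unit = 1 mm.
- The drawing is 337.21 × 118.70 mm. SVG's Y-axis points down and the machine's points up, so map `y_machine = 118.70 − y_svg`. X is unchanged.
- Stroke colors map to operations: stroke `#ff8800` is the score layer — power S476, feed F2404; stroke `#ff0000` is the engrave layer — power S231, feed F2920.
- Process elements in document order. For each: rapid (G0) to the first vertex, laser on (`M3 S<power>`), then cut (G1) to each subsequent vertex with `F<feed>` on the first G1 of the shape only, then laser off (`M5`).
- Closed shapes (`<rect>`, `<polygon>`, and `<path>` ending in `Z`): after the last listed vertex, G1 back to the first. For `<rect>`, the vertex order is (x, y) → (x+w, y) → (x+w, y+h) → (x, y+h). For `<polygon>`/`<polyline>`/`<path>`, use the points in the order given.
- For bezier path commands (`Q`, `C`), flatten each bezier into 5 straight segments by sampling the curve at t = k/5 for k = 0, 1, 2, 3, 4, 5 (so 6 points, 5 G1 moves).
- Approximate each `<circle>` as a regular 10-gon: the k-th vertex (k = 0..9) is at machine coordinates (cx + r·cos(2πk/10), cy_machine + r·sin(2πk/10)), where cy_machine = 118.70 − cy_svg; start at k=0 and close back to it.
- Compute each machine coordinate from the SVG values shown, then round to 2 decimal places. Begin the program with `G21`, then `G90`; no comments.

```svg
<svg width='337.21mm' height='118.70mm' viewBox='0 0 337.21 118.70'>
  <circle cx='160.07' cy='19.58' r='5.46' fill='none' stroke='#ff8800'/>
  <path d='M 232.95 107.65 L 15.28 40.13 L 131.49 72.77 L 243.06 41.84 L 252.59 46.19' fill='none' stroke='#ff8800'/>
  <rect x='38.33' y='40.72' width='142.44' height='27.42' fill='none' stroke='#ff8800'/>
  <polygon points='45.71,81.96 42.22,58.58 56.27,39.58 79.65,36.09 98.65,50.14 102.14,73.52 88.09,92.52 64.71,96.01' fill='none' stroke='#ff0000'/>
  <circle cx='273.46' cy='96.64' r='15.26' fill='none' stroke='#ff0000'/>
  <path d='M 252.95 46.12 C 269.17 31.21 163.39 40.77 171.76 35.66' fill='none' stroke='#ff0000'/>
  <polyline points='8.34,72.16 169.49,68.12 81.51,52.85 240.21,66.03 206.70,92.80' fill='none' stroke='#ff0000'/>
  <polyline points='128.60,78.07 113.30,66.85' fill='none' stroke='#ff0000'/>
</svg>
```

1 u = 1 mm; y_m = 118.70 − y.

[1] `<circle>` circle, #ff8800→score S476 F2404: (165.53,99.12) → (164.49,102.33) → (161.76,104.31) → (158.38,104.31) → (155.65,102.33) → (154.61,99.12) → (155.65,95.91) → (158.38,93.93) → (161.76,93.93) → (164.49,95.91) → (165.53,99.12) (closed)

[2] `<path>` open polyline, #ff8800→score S476 F2404: (232.95,11.05) → (15.28,78.57) → (131.49,45.93) → (243.06,76.86) → (252.59,72.51)

[3] `<rect>` rectangle, #ff8800→score S476 F2404: (38.33,77.98) → (180.77,77.98) → (180.77,50.56) → (38.33,50.56) → (38.33,77.98) (closed)

[4] `<polygon>` regular polygon, #ff0000→engrave S231 F2920: (45.71,36.74) → (42.22,60.12) → (56.27,79.12) → (79.65,82.61) → (98.65,68.56) → (102.14,45.18) → (88.09,26.18) → (64.71,22.69) → (45.71,36.74) (closed)

[5] `<circle>` circle, #ff0000→engrave S231 F2920: (288.72,22.06) → (285.81,31.03) → (278.18,36.57) → (268.74,36.57) → (261.11,31.03) → (258.20,22.06) → (261.11,13.09) → (268.74,7.55) → (278.18,7.55) → (285.81,13.09) → (288.72,22.06) (closed)

[6] `<path>` cubic bezier, #ff0000→engrave S231 F2920: (252.95,72.58) → (249.93,78.90) → (228.97,81.23) → (201.39,81.44) → (178.55,81.42) → (171.76,83.04)

[7] `<polyline>` open polyline, #ff0000→engrave S231 F2920: (8.34,46.54) → (169.49,50.58) → (81.51,65.85) → (240.21,52.67) → (206.70,25.90)

[8] `<polyline>` line segment, #ff0000→engrave S231 F2920: (128.60,40.63) → (113.30,51.85)

G21
G90
G0 X165.53 Y99.12
M3 S476
G1 X164.49 Y102.33 F2404
G1 X161.76 Y104.31
G1 X158.38 Y104.31
G1 X155.65 Y102.33
G1 X154.61 Y99.12
G1 X155.65 Y95.91
G1 X158.38 Y93.93
G1 X161.76 Y93.93
G1 X164.49 Y95.91
G1 X165.53 Y99.12
M5
G0 X232.95 Y11.05
M3 S476
G1 X15.28 Y78.57 F2404
G1 X131.49 Y45.93
G1 X243.06 Y76.86
G1 X252.59 Y72.51
M5
G0 X38.33 Y77.98
M3 S476
G1 X180.77 Y77.98 F2404
G1 X180.77 Y50.56
G1 X38.33 Y50.56
G1 X38.33 Y77.98
M5
G0 X45.71 Y36.74
M3 S231
G1 X42.22 Y60.12 F2920
G1 X56.27 Y79.12
G1 X79.65 Y82.61
G1 X98.65 Y68.56
G1 X102.14 Y45.18
G1 X88.09 Y26.18
G1 X64.71 Y22.69
G1 X45.71 Y36.74
M5
G0 X288.72 Y22.06
M3 S231
G1 X285.81 Y31.03 F2920
G1 X278.18 Y36.57
G1 X268.74 Y36.57
G1 X261.11 Y31.03
G1 X258.20 Y22.06
G1 X261.11 Y13.09
G1 X268.74 Y7.55
G1 X278.18 Y7.55
G1 X285.81 Y13.09
G1 X288.72 Y22.06
M5
G0 X252.95 Y72.58
M3 S231
G1 X249.93 Y78.90 F2920
G1 X228.97 Y81.23
G1 X201.39 Y81.44
G1 X178.55 Y81.42
G1 X171.76 Y83.04
M5
G0 X8.34 Y46.54
M3 S231
G1 X169.49 Y50.58 F2920
G1 X81.51 Y65.85
G1 X240.21 Y52.67
G1 X206.70 Y25.90
M5
G0 X128.60 Y40.63
M3 S231
G1 X113.30 Y51.85 F2920
M5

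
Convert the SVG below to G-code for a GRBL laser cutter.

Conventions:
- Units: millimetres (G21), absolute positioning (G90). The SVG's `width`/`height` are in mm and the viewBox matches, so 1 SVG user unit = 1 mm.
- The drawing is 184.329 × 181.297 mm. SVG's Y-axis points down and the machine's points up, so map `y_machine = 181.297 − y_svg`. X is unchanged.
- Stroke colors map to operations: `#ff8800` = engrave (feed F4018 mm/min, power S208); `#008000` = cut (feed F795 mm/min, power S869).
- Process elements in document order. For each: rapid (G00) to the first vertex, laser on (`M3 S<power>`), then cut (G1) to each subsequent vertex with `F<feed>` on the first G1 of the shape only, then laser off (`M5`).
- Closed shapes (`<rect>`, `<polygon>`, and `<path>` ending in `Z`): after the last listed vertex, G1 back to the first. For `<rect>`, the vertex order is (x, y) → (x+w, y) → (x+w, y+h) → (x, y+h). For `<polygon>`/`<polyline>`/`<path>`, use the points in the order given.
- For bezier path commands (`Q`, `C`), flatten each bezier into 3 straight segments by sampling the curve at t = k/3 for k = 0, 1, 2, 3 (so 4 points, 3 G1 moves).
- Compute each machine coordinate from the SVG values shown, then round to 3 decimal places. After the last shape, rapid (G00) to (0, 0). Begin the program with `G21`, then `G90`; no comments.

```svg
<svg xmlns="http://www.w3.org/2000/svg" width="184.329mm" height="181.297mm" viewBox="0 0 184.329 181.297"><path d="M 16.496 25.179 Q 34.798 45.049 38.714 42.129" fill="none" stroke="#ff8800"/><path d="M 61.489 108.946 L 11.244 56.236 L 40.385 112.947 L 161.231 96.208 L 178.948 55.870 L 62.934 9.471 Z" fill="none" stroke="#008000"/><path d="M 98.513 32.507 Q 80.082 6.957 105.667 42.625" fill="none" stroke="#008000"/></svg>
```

1 u = 1 mm; y_m = 181.297 − y.

[1] `<path>` quadratic bezier, #ff8800→engrave S208 F4018: (16.496,156.118) → (27.099,145.404) → (34.505,139.754) → (38.714,139.168)

[2] `<path>` closed polygon, #008000→cut S869 F795: (61.489,72.351) → (11.244,125.061) → (40.385,68.350) → (161.231,85.089) → (178.948,125.427) → (62.934,171.826) → (61.489,72.351) (closed)

[3] `<path>` quadratic bezier, #008000→cut S869 F795: (98.513,148.790) → (91.116,159.021) → (93.501,155.649) → (105.667,138.672)

G21
G90
G00 X16.496 Y156.118
M3 S208
G1 X27.099 Y145.404 F4018
G1 X34.505 Y139.754
G1 X38.714 Y139.168
M5
G00 X61.489 Y72.351
M3 S869
G1 X11.244 Y125.061 F795
G1 X40.385 Y68.350
G1 X161.231 Y85.089
G1 X178.948 Y125.427
G1 X62.934 Y171.826
G1 X61.489 Y72.351
M5
G00 X98.513 Y148.790
M3 S869
G1 X91.116 Y159.021 F795
G1 X93.501 Y155.649
G1 X105.667 Y138.672
M5
G00 X0.000 Y0.000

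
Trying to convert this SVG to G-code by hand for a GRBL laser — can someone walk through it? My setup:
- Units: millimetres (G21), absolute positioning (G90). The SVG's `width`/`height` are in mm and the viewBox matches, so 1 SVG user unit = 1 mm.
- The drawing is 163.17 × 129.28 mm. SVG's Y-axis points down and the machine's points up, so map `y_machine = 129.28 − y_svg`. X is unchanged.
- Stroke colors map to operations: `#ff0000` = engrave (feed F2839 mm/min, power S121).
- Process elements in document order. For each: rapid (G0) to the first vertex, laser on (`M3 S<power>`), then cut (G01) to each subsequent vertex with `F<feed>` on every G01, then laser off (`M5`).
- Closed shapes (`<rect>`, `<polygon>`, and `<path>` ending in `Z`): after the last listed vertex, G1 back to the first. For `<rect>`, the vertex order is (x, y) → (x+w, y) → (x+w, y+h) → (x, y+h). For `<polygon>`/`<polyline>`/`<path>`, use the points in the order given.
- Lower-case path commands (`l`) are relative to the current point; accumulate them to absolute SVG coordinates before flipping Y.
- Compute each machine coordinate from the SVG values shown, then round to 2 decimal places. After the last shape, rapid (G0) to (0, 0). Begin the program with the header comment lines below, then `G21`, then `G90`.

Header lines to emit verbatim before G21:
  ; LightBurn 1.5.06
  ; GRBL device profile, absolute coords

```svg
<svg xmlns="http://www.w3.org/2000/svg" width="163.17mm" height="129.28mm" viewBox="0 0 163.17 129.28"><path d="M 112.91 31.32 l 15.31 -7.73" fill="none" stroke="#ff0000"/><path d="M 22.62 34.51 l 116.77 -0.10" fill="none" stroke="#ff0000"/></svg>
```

1 u = 1 mm; y_m = 129.28 − y.

[1] `<path>` line segment, #ff0000→engrave S121 F2839: (112.91,97.96) → (128.22,105.69)

[2] `<path>` line segment, #ff0000→engrave S121 F2839: (22.62,94.77) → (139.39,94.87)

; LightBurn 1.5.06
; GRBL device profile, absolute coords
G21
G90
G0 X112.91 Y97.96
M3 S121
G01 X128.22 Y105.69 F2839
M5
G0 X22.62 Y94.77
M3 S121
G01 X139.39 Y94.87 F2839
M5
G0 X0.00 Y0.00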